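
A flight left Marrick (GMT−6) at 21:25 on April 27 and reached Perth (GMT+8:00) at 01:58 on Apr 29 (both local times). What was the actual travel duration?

14 hours 33 minutes

Departure in UTC: 21:25 + 6:00 = 03:25 on Apr 28.
Arrival in UTC: 01:58 − 8:00 = 17:58 on Apr 28.
Elapsed = 17:58 − 03:25 = 14 hours 33 minutes.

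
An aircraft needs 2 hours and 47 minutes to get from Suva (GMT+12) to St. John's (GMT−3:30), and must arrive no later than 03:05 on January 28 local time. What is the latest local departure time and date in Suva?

15:48 on January 28

Target arrival in UTC: 03:05 + 3:30 = 06:35 on Jan 28.
Subtract 2 hours 47 minutes → departure 03:48 UTC on Jan 28.
Suva is UTC+12:00: 03:48 + 12:00 = 15:48 on Jan 28.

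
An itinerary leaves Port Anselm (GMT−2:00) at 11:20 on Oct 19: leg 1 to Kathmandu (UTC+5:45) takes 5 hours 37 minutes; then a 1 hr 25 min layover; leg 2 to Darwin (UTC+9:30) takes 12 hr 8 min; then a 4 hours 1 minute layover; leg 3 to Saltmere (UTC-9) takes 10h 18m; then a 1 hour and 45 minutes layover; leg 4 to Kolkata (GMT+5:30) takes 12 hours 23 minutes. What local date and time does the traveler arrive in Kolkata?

Convert departure to UTC: 11:20 + 2:00 = 13:20 UTC on Oct 19.
Add 5 hours and 37 minutes leg 1 → 18:57 UTC.
Add 1 hour and 25 minutes layover in Kathmandu → 20:22 UTC.
Add 12 hours 8 minutes leg 2 → 08:30 UTC (Oct 20).
Add 4 hours and 1 minute layover in Darwin → 12:31 UTC.
Add 10 hours and 18 minutes leg 3 → 22:49 UTC.
Add 1 hour 45 minutes layover in Saltmere → 00:34 UTC (Oct 21).
Add 12 hours 23 minutes leg 4 → 12:57 UTC.
Kolkata is UTC+5:30, so local arrival = 12:57 + 5:30 = 18:27 on Oct 21.

18:27 on October 21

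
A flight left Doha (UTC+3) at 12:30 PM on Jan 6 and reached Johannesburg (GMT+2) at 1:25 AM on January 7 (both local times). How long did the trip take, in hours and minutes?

Departure in UTC: 12:30 PM − 3:00 = 9:30 AM on Jan 6.
Arrival in UTC: 1:25 AM − 2:00 = 11:25 PM on Jan 6.
Elapsed = 11:25 PM − 9:30 AM = 13 hours 55 minutes.

13 hours 55 minutes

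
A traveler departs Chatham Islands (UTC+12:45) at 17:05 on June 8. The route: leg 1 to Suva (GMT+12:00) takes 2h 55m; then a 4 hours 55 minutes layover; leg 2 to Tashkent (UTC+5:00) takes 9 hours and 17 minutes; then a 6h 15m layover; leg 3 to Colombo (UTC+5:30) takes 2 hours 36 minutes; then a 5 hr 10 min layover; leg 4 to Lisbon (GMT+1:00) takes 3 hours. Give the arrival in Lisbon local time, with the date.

15:28 on June 9

Convert departure to UTC: 17:05 − 12:45 = 04:20 UTC on Jun 8.
Add 2 hours and 55 minutes leg 1 → 07:15 UTC.
Add 4 hours 55 minutes layover in Suva → 12:10 UTC.
Add 9 hours 17 minutes leg 2 → 21:27 UTC.
Add 6 hours 15 minutes layover in Tashkent → 03:42 UTC (Jun 9).
Add 2 hours 36 minutes leg 3 → 06:18 UTC.
Add 5 hours and 10 minutes layover in Colombo → 11:28 UTC.
Add 3 hours leg 4 → 14:28 UTC.
Lisbon is UTC+1:00, so local arrival = 14:28 + 1:00 = 15:28 on Jun 9.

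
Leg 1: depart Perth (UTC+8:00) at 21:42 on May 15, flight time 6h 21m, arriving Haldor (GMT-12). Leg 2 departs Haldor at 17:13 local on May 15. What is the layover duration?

Convert departure to UTC: 21:42 − 8:00 = 13:42 UTC on May 15.
Add 6 hours and 21 minutes flight time → 20:03 UTC.
Haldor is UTC−12:00, so local arrival = 20:03 − 12:00 = 08:03 on May 15.
Layover = 17:13 − 08:03 = 9 hours 10 minutes.

9 hours 10 minutes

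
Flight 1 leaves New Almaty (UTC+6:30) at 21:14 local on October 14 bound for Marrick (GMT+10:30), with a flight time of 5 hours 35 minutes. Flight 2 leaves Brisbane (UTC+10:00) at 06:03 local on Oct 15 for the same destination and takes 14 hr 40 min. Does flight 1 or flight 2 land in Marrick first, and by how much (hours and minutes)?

the first, by 14 hours 24 minutes

Flight 1 in UTC: 21:14 − 6:30 = 14:44 on Oct 14.
+5 hours 35 minutes → arrive 20:19 UTC on Oct 14.
Flight 2 in UTC: 06:03 − 10:00 = 20:03 on Oct 14.
+14 hours 40 minutes → arrive 10:43 UTC on Oct 15.
Flight 1 lands earlier by 14 hours 24 minutes.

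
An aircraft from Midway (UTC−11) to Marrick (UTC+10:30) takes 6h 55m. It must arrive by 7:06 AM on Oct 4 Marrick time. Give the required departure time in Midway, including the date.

Target arrival in UTC: 7:06 AM − 10:30 = 8:36 PM on Oct 3.
Subtract 6 hours 55 minutes → departure 1:41 PM UTC on Oct 3.
Midway is UTC−11:00: 1:41 PM − 11:00 = 2:41 AM on Oct 3.

2:41 AM on Oct 3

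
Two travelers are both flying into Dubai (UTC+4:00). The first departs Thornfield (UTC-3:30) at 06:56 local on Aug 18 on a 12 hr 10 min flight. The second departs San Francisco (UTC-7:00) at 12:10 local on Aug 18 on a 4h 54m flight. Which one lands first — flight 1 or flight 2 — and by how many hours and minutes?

the first, by 1 hour 28 minutes

Flight 1 in UTC: 06:56 + 3:30 = 10:26 on Aug 18.
+12 hours 10 minutes → arrive 22:36 UTC on Aug 18.
Flight 2 in UTC: 12:10 + 7:00 = 19:10 on Aug 18.
+4 hours 54 minutes → arrive 00:04 UTC on Aug 19.
Flight 1 lands earlier by 1 hour 28 minutes.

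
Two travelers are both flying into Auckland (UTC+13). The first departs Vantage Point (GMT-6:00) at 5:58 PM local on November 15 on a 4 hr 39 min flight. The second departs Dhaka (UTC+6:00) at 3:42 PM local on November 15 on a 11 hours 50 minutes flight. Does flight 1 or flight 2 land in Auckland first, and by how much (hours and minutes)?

Flight 1 in UTC: 5:58 PM + 6:00 = 11:58 PM on Nov 15.
+4 hours and 39 minutes → arrive 4:37 AM UTC on Nov 16.
Flight 2 in UTC: 3:42 PM − 6:00 = 9:42 AM on Nov 15.
+11 hours 50 minutes → arrive 9:32 PM UTC on Nov 15.
Flight 2 lands earlier by 7 hours 5 minutes.

the second, by 7 hours 5 minutes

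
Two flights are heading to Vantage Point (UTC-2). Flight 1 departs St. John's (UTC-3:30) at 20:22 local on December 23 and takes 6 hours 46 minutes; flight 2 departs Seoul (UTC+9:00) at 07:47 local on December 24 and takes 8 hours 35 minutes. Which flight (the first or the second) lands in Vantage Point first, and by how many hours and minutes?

Flight 1 in UTC: 20:22 + 3:30 = 23:52 on Dec 23.
+6 hours 46 minutes → arrive 06:38 UTC on Dec 24.
Flight 2 in UTC: 07:47 − 9:00 = 22:47 on Dec 23.
+8 hours 35 minutes → arrive 07:22 UTC on Dec 24.
Flight 1 lands earlier by 44 minutes.

the first, by 44 minutes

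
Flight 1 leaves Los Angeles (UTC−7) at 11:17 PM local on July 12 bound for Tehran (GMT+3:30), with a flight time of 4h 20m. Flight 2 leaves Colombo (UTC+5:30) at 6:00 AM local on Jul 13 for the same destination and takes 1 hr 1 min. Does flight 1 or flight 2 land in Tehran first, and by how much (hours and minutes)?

the second, by 9 hours 6 minutes

Flight 1 in UTC: 11:17 PM + 7:00 = 6:17 AM on Jul 13.
+4 hours and 20 minutes → arrive 10:37 AM UTC on Jul 13.
Flight 2 in UTC: 6:00 AM − 5:30 = 12:30 AM on Jul 13.
+1 hour 1 minute → arrive 1:31 AM UTC on Jul 13.
Flight 2 lands earlier by 9 hours 6 minutes.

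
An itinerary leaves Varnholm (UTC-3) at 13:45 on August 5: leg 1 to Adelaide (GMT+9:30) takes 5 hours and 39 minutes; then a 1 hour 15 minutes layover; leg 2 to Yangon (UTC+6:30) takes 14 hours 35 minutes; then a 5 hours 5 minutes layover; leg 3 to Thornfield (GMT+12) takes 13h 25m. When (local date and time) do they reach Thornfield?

20:44 on Aug 7

Convert departure to UTC: 13:45 + 3:00 = 16:45 UTC on Aug 5.
Add 5 hours 39 minutes leg 1 → 22:24 UTC.
Add 1 hour 15 minutes layover in Adelaide → 23:39 UTC.
Add 14 hours and 35 minutes leg 2 → 14:14 UTC (Aug 6).
Add 5 hours and 5 minutes layover in Yangon → 19:19 UTC.
Add 13 hours and 25 minutes leg 3 → 08:44 UTC (Aug 7).
Thornfield is UTC+12:00, so local arrival = 08:44 + 12:00 = 20:44 on Aug 7.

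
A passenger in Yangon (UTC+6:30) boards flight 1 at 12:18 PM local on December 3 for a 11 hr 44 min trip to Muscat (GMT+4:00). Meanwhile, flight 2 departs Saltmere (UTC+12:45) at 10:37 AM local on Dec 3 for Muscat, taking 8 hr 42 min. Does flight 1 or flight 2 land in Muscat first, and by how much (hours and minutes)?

Flight 1 in UTC: 12:18 PM − 6:30 = 5:48 AM on Dec 3.
+11 hours and 44 minutes → arrive 5:32 PM UTC on Dec 3.
Flight 2 in UTC: 10:37 AM − 12:45 = 9:52 PM on Dec 2.
+8 hours and 42 minutes → arrive 6:34 AM UTC on Dec 3.
Flight 2 lands earlier by 10 hours 58 minutes.

the second, by 10 hours 58 minutes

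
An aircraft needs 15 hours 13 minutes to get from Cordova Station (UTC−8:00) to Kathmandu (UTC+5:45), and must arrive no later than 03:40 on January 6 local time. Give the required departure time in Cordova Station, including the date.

Target arrival in UTC: 03:40 − 5:45 = 21:55 on Jan 5.
Subtract 15 hours 13 minutes → departure 06:42 UTC on Jan 5.
Cordova Station is UTC−8:00: 06:42 − 8:00 = 22:42 on Jan 4.

22:42 on Jan 4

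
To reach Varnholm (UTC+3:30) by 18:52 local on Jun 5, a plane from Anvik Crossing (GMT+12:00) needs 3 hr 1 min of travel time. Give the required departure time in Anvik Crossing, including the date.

00:21 on June 6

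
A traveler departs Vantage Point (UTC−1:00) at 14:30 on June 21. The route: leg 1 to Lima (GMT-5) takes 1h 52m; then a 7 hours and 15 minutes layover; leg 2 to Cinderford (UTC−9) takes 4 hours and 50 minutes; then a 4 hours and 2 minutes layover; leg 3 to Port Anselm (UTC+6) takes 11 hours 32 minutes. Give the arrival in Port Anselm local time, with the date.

03:01 on June 23

Convert departure to UTC: 14:30 + 1:00 = 15:30 UTC on Jun 21.
Add 1 hour 52 minutes leg 1 → 17:22 UTC.
Add 7 hours and 15 minutes layover in Lima → 00:37 UTC (Jun 22).
Add 4 hours and 50 minutes leg 2 → 05:27 UTC.
Add 4 hours 2 minutes layover in Cinderford → 09:29 UTC.
Add 11 hours and 32 minutes leg 3 → 21:01 UTC.
Port Anselm is UTC+6:00, so local arrival = 21:01 + 6:00 = 03:01 on Jun 23.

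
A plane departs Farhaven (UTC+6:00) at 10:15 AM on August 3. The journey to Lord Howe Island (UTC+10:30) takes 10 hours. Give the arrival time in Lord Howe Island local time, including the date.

12:45 AM on August 4

Convert departure to UTC: 10:15 AM − 6:00 = 4:15 AM UTC on Aug 3.
Add 10 hours travel time → 2:15 PM UTC.
Lord Howe Island is UTC+10:30, so local arrival = 2:15 PM + 10:30 = 12:45 AM on Aug 4.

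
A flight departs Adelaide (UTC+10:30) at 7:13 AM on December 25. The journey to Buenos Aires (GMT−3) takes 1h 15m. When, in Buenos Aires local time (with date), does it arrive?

Convert departure to UTC: 7:13 AM − 10:30 = 8:43 PM UTC on Dec 24.
Add 1 hour and 15 minutes travel time → 9:58 PM UTC.
Buenos Aires is UTC−3:00, so local arrival = 9:58 PM − 3:00 = 6:58 PM on Dec 24.

6:58 PM on Dec 24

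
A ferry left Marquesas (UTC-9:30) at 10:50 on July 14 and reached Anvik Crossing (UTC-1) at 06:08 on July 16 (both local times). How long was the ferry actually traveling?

34 hours 48 minutes

Anvik Crossing is 8:30 ahead of Marquesas.
Clock-face elapsed time (ignoring zones) is 43 hours 18 minutes.
Actual elapsed = 43 hours 18 minutes − 8:30 = 34 hours 48 minutes.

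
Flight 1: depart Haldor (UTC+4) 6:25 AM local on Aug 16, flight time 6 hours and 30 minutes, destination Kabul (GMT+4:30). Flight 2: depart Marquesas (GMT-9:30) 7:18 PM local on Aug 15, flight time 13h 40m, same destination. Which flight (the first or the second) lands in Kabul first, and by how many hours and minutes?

Flight 1 in UTC: 6:25 AM − 4:00 = 2:25 AM on Aug 16.
+6 hours 30 minutes → arrive 8:55 AM UTC on Aug 16.
Flight 2 in UTC: 7:18 PM + 9:30 = 4:48 AM on Aug 16.
+13 hours 40 minutes → arrive 6:28 PM UTC on Aug 16.
Flight 1 lands earlier by 9 hours 33 minutes.

the first, by 9 hours 33 minutes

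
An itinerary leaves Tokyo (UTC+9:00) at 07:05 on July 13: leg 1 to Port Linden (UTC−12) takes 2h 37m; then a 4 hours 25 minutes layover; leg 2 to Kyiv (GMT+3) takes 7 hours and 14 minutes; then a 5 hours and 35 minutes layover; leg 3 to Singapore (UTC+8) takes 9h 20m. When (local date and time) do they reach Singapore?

11:16 on Jul 14

Convert departure to UTC: 07:05 − 9:00 = 22:05 UTC on Jul 12.
Add 2 hours and 37 minutes leg 1 → 00:42 UTC (Jul 13).
Add 4 hours and 25 minutes layover in Port Linden → 05:07 UTC.
Add 7 hours 14 minutes leg 2 → 12:21 UTC.
Add 5 hours and 35 minutes layover in Kyiv → 17:56 UTC.
Add 9 hours and 20 minutes leg 3 → 03:16 UTC (Jul 14).
Singapore is UTC+8:00, so local arrival = 03:16 + 8:00 = 11:16 on Jul 14.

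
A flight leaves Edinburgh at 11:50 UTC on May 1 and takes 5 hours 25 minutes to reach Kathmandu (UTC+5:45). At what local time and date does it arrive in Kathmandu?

23:00 on May 1

Departure is given in UTC: 11:50 on May 1.
Add 5 hours 25 minutes → 17:15 UTC.
Kathmandu is UTC+5:45: 17:15 + 5:45 = 23:00 on May 1.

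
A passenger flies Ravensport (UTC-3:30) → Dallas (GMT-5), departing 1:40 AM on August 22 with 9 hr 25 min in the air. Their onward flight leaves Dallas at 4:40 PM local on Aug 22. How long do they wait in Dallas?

Convert departure to UTC: 1:40 AM + 3:30 = 5:10 AM UTC on Aug 22.
Add 9 hours and 25 minutes flight time → 2:35 PM UTC.
Dallas is UTC−5:00, so local arrival = 2:35 PM − 5:00 = 9:35 AM on Aug 22.
Layover = 4:40 PM − 9:35 AM = 7 hours 5 minutes.

7 hours 5 minutes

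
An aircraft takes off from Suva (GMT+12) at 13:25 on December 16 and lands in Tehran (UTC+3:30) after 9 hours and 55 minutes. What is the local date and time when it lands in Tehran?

Tehran is 8:30 behind Suva.
After 9 hours 55 minutes it is 23:20 in Suva.
Shift by the zone difference: 23:20 − 8:30 = 14:50 on Dec 16 in Tehran.

14:50 on December 16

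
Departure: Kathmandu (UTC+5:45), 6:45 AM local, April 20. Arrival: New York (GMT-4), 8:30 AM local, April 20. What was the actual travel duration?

Departure in UTC: 6:45 AM − 5:45 = 1:00 AM on Apr 20.
Arrival in UTC: 8:30 AM + 4:00 = 12:30 PM on Apr 20.
Elapsed = 12:30 PM − 1:00 AM = 11 hours 30 minutes.

11 hours 30 minutes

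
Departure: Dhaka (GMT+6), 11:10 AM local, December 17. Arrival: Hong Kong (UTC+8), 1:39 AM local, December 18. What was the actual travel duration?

12 hours 29 minutes

Hong Kong is 2:00 ahead of Dhaka.
Clock-face elapsed time (ignoring zones) is 14 hours 29 minutes.
Actual elapsed = 14 hours 29 minutes − 2:00 = 12 hours 29 minutes.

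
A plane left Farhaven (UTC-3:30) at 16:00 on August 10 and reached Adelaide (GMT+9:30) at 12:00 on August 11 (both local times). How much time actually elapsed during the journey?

Departure in UTC: 16:00 + 3:30 = 19:30 on Aug 10.
Arrival in UTC: 12:00 − 9:30 = 02:30 on Aug 11.
Elapsed = 02:30 − 19:30 (+1 day) = 7 hours.

7 hours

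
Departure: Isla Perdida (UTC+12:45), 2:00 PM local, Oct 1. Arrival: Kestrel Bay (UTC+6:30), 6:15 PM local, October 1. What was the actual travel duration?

Departure in UTC: 2:00 PM − 12:45 = 1:15 AM on Oct 1.
Arrival in UTC: 6:15 PM − 6:30 = 11:45 AM on Oct 1.
Elapsed = 11:45 AM − 1:15 AM = 10 hours 30 minutes.

10 hours 30 minutes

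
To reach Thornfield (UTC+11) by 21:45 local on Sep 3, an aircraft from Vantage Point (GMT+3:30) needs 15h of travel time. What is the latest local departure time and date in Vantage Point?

23:15 on September 2

Target arrival in UTC: 21:45 − 11:00 = 10:45 on Sep 3.
Subtract 15 hours → departure 19:45 UTC on Sep 2.
Vantage Point is UTC+3:30: 19:45 + 3:30 = 23:15 on Sep 2.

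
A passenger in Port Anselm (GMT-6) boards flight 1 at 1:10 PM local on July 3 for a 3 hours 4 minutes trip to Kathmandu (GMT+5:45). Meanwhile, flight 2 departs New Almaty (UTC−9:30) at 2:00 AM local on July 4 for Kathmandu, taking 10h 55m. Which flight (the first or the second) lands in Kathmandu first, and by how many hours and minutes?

the first, by 24 hours 11 minutes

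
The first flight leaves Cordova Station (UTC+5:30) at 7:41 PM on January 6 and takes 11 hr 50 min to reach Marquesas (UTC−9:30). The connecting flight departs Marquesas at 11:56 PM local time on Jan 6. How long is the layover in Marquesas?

Convert departure to UTC: 7:41 PM − 5:30 = 2:11 PM UTC on Jan 6.
Add 11 hours 50 minutes flight time → 2:01 AM UTC (Jan 7).
Marquesas is UTC−9:30, so local arrival = 2:01 AM − 9:30 = 4:31 PM on Jan 6.
Layover = 11:56 PM − 4:31 PM = 7 hours 25 minutes.

7 hours 25 minutes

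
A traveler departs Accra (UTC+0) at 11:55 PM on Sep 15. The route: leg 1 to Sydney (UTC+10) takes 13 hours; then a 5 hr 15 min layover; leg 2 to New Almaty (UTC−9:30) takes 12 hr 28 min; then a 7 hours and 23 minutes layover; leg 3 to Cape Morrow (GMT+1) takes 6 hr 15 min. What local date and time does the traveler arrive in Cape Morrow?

Accra is at UTC+0, so departure is already 11:55 PM UTC on Sep 15.
Add 13 hours leg 1 → 12:55 PM UTC (Sep 16).
Add 5 hours and 15 minutes layover in Sydney → 6:10 PM UTC.
Add 12 hours and 28 minutes leg 2 → 6:38 AM UTC (Sep 17).
Add 7 hours and 23 minutes layover in New Almaty → 2:01 PM UTC.
Add 6 hours and 15 minutes leg 3 → 8:16 PM UTC.
Cape Morrow is UTC+1:00, so local arrival = 8:16 PM + 1:00 = 9:16 PM on Sep 17.

9:16 PM on September 17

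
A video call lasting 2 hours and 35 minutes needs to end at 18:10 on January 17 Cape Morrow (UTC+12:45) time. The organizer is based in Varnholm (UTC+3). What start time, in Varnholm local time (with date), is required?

Target end time in UTC: 18:10 − 12:45 = 05:25 on Jan 17.
Subtract 2 hours 35 minutes → start 02:50 UTC on Jan 17.
Varnholm is UTC+3:00: 02:50 + 3:00 = 05:50 on Jan 17.

05:50 on January 17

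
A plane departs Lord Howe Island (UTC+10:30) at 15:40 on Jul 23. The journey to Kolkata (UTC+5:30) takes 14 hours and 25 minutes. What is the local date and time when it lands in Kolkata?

01:05 on July 24

Convert departure to UTC: 15:40 − 10:30 = 05:10 UTC on Jul 23.
Add 14 hours 25 minutes travel time → 19:35 UTC.
Kolkata is UTC+5:30, so local arrival = 19:35 + 5:30 = 01:05 on Jul 24.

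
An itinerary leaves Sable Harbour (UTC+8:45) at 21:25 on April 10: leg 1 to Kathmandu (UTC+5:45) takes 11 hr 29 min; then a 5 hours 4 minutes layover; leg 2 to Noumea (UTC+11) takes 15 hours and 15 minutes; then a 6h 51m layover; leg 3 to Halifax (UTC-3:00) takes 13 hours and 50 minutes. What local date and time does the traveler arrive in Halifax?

14:09 on April 12

Convert departure to UTC: 21:25 − 8:45 = 12:40 UTC on Apr 10.
Add 11 hours 29 minutes leg 1 → 00:09 UTC (Apr 11).
Add 5 hours 4 minutes layover in Kathmandu → 05:13 UTC.
Add 15 hours 15 minutes leg 2 → 20:28 UTC.
Add 6 hours and 51 minutes layover in Noumea → 03:19 UTC (Apr 12).
Add 13 hours 50 minutes leg 3 → 17:09 UTC.
Halifax is UTC−3:00, so local arrival = 17:09 − 3:00 = 14:09 on Apr 12.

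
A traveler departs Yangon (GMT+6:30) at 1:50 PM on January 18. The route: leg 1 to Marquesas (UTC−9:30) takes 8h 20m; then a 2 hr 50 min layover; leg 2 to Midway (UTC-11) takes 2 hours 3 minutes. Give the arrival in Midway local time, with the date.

Convert departure to UTC: 1:50 PM − 6:30 = 7:20 AM UTC on Jan 18.
Add 8 hours and 20 minutes leg 1 → 3:40 PM UTC.
Add 2 hours and 50 minutes layover in Marquesas → 6:30 PM UTC.
Add 2 hours 3 minutes leg 2 → 8:33 PM UTC.
Midway is UTC−11:00, so local arrival = 8:33 PM − 11:00 = 9:33 AM on Jan 18.

9:33 AM on January 18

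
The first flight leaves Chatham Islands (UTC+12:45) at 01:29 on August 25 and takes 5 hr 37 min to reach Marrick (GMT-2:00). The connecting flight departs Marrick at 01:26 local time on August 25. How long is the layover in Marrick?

9 hours 5 minutes

Convert departure to UTC: 01:29 − 12:45 = 12:44 UTC on Aug 24.
Add 5 hours and 37 minutes flight time → 18:21 UTC.
Marrick is UTC−2:00, so local arrival = 18:21 − 2:00 = 16:21 on Aug 24.
Layover = 01:26 − 16:21 (+1 day) = 9 hours 5 minutes.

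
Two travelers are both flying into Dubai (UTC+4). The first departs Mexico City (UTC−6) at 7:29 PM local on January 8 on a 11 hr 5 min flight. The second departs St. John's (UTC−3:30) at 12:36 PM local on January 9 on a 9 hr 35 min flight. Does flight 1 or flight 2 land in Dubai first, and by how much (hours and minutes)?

the first, by 13 hours 7 minutes

Flight 1 in UTC: 7:29 PM + 6:00 = 1:29 AM on Jan 9.
+11 hours and 5 minutes → arrive 12:34 PM UTC on Jan 9.
Flight 2 in UTC: 12:36 PM + 3:30 = 4:06 PM on Jan 9.
+9 hours and 35 minutes → arrive 1:41 AM UTC on Jan 10.
Flight 1 lands earlier by 13 hours 7 minutes.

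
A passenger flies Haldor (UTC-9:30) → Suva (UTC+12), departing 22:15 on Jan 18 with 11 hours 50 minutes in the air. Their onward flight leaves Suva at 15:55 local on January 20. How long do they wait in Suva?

8 hours 20 minutes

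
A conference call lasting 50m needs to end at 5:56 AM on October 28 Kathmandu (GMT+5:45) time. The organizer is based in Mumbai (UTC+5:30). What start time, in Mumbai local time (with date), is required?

Target end time in UTC: 5:56 AM − 5:45 = 12:11 AM on Oct 28.
Subtract 50 minutes → start 11:21 PM UTC on Oct 27.
Mumbai is UTC+5:30: 11:21 PM + 5:30 = 4:51 AM on Oct 28.

4:51 AM on Oct 28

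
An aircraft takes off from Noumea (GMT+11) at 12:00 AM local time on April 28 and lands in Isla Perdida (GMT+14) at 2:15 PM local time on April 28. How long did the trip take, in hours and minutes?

Isla Perdida is 3:00 ahead of Noumea.
Clock-face elapsed time (ignoring zones) is 14 hours 15 minutes.
Actual elapsed = 14 hours 15 minutes − 3:00 = 11 hours 15 minutes.

11 hours 15 minutes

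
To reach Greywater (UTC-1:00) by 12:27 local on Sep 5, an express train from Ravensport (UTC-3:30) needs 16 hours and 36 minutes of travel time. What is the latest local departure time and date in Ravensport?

17:21 on Sep 4

Target arrival in UTC: 12:27 + 1:00 = 13:27 on Sep 5.
Subtract 16 hours 36 minutes → departure 20:51 UTC on Sep 4.
Ravensport is UTC−3:30: 20:51 − 3:30 = 17:21 on Sep 4.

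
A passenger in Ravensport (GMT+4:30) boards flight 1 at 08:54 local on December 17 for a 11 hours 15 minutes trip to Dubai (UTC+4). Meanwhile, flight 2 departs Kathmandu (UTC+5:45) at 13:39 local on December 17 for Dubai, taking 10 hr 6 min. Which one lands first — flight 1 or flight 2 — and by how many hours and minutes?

the first, by 2 hours 21 minutes

Flight 1 in UTC: 08:54 − 4:30 = 04:24 on Dec 17.
+11 hours 15 minutes → arrive 15:39 UTC on Dec 17.
Flight 2 in UTC: 13:39 − 5:45 = 07:54 on Dec 17.
+10 hours 6 minutes → arrive 18:00 UTC on Dec 17.
Flight 1 lands earlier by 2 hours 21 minutes.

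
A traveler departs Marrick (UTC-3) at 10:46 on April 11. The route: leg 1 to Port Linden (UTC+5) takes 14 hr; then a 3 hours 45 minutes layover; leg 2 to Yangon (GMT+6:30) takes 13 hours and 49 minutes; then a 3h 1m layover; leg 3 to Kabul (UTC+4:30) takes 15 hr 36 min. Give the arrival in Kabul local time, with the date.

20:27 on April 13

Convert departure to UTC: 10:46 + 3:00 = 13:46 UTC on Apr 11.
Add 14 hours leg 1 → 03:46 UTC (Apr 12).
Add 3 hours and 45 minutes layover in Port Linden → 07:31 UTC.
Add 13 hours and 49 minutes leg 2 → 21:20 UTC.
Add 3 hours and 1 minute layover in Yangon → 00:21 UTC (Apr 13).
Add 15 hours 36 minutes leg 3 → 15:57 UTC.
Kabul is UTC+4:30, so local arrival = 15:57 + 4:30 = 20:27 on Apr 13.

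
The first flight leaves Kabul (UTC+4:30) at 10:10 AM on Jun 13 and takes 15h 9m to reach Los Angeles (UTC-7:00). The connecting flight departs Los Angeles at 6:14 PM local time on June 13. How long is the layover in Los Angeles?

4 hours 25 minutes

Convert departure to UTC: 10:10 AM − 4:30 = 5:40 AM UTC on Jun 13.
Add 15 hours 9 minutes flight time → 8:49 PM UTC.
Los Angeles is UTC−7:00, so local arrival = 8:49 PM − 7:00 = 1:49 PM on Jun 13.
Layover = 6:14 PM − 1:49 PM = 4 hours 25 minutes.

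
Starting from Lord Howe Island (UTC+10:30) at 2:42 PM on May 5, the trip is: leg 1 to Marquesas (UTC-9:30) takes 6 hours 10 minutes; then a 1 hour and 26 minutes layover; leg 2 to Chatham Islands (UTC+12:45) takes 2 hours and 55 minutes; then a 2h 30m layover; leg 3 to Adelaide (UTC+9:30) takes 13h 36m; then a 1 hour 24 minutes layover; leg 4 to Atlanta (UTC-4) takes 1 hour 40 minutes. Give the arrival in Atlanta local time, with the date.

Convert departure to UTC: 2:42 PM − 10:30 = 4:12 AM UTC on May 5.
Add 6 hours 10 minutes leg 1 → 10:22 AM UTC.
Add 1 hour 26 minutes layover in Marquesas → 11:48 AM UTC.
Add 2 hours 55 minutes leg 2 → 2:43 PM UTC.
Add 2 hours 30 minutes layover in Chatham Islands → 5:13 PM UTC.
Add 13 hours and 36 minutes leg 3 → 6:49 AM UTC (May 6).
Add 1 hour 24 minutes layover in Adelaide → 8:13 AM UTC.
Add 1 hour and 40 minutes leg 4 → 9:53 AM UTC.
Atlanta is UTC−4:00, so local arrival = 9:53 AM − 4:00 = 5:53 AM on May 6.

5:53 AM on May 6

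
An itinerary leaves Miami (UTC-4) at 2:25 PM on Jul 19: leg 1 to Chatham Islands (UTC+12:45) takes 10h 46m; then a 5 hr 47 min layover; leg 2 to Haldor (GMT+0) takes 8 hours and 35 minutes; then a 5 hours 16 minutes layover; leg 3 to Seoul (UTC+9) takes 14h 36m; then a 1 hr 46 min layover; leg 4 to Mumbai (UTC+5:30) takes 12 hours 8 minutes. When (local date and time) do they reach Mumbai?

10:49 AM on Jul 22

Convert departure to UTC: 2:25 PM + 4:00 = 6:25 PM UTC on Jul 19.
Add 10 hours 46 minutes leg 1 → 5:11 AM UTC (Jul 20).
Add 5 hours 47 minutes layover in Chatham Islands → 10:58 AM UTC.
Add 8 hours 35 minutes leg 2 → 7:33 PM UTC.
Add 5 hours 16 minutes layover in Haldor → 12:49 AM UTC (Jul 21).
Add 14 hours 36 minutes leg 3 → 3:25 PM UTC.
Add 1 hour and 46 minutes layover in Seoul → 5:11 PM UTC.
Add 12 hours and 8 minutes leg 4 → 5:19 AM UTC (Jul 22).
Mumbai is UTC+5:30, so local arrival = 5:19 AM + 5:30 = 10:49 AM on Jul 22.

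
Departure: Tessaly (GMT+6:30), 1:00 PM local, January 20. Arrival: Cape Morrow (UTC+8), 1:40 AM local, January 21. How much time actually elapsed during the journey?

11 hours 10 minutes

Departure in UTC: 1:00 PM − 6:30 = 6:30 AM on Jan 20.
Arrival in UTC: 1:40 AM − 8:00 = 5:40 PM on Jan 20.
Elapsed = 5:40 PM − 6:30 AM = 11 hours 10 minutes.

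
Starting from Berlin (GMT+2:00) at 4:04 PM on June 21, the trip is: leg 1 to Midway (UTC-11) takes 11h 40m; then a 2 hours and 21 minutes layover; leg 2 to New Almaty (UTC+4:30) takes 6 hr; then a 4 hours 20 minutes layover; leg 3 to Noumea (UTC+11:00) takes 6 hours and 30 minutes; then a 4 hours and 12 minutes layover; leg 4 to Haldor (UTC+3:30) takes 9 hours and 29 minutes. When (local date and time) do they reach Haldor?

Convert departure to UTC: 4:04 PM − 2:00 = 2:04 PM UTC on Jun 21.
Add 11 hours 40 minutes leg 1 → 1:44 AM UTC (Jun 22).
Add 2 hours and 21 minutes layover in Midway → 4:05 AM UTC.
Add 6 hours leg 2 → 10:05 AM UTC.
Add 4 hours 20 minutes layover in New Almaty → 2:25 PM UTC.
Add 6 hours 30 minutes leg 3 → 8:55 PM UTC.
Add 4 hours 12 minutes layover in Noumea → 1:07 AM UTC (Jun 23).
Add 9 hours and 29 minutes leg 4 → 10:36 AM UTC.
Haldor is UTC+3:30, so local arrival = 10:36 AM + 3:30 = 2:06 PM on Jun 23.

2:06 PM on June 23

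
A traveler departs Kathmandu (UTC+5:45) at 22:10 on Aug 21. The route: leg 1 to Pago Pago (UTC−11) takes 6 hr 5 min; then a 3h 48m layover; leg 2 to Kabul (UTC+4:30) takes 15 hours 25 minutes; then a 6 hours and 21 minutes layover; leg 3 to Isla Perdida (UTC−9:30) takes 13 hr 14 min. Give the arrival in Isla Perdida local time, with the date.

03:48 on Aug 23

Convert departure to UTC: 22:10 − 5:45 = 16:25 UTC on Aug 21.
Add 6 hours 5 minutes leg 1 → 22:30 UTC.
Add 3 hours and 48 minutes layover in Pago Pago → 02:18 UTC (Aug 22).
Add 15 hours 25 minutes leg 2 → 17:43 UTC.
Add 6 hours 21 minutes layover in Kabul → 00:04 UTC (Aug 23).
Add 13 hours and 14 minutes leg 3 → 13:18 UTC.
Isla Perdida is UTC−9:30, so local arrival = 13:18 − 9:30 = 03:48 on Aug 23.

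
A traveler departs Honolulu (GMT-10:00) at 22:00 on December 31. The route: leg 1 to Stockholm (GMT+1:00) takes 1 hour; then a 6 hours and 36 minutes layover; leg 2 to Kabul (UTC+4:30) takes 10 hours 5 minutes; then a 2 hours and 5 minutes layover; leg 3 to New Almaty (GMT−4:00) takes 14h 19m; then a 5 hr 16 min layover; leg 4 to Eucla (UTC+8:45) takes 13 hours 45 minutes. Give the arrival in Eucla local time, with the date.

Convert departure to UTC: 22:00 + 10:00 = 08:00 UTC on Jan 1.
Add 1 hour leg 1 → 09:00 UTC.
Add 6 hours 36 minutes layover in Stockholm → 15:36 UTC.
Add 10 hours 5 minutes leg 2 → 01:41 UTC (Jan 2).
Add 2 hours and 5 minutes layover in Kabul → 03:46 UTC.
Add 14 hours and 19 minutes leg 3 → 18:05 UTC.
Add 5 hours and 16 minutes layover in New Almaty → 23:21 UTC.
Add 13 hours and 45 minutes leg 4 → 13:06 UTC (Jan 3).
Eucla is UTC+8:45, so local arrival = 13:06 + 8:45 = 21:51 on Jan 3.

21:51 on January 3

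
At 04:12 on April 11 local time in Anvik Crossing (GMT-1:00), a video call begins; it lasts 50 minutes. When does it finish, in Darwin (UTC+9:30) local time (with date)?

Darwin is 10:30 ahead of Anvik Crossing.
After 50 minutes it is 05:02 in Anvik Crossing.
Shift by the zone difference: 05:02 + 10:30 = 15:32 on Apr 11 in Darwin.

15:32 on April 11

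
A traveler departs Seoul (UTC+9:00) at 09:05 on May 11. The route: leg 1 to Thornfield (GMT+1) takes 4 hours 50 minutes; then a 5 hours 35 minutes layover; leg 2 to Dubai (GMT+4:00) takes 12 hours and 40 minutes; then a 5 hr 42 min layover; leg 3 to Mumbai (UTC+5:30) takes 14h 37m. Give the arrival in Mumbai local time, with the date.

Convert departure to UTC: 09:05 − 9:00 = 00:05 UTC on May 11.
Add 4 hours 50 minutes leg 1 → 04:55 UTC.
Add 5 hours and 35 minutes layover in Thornfield → 10:30 UTC.
Add 12 hours and 40 minutes leg 2 → 23:10 UTC.
Add 5 hours 42 minutes layover in Dubai → 04:52 UTC (May 12).
Add 14 hours and 37 minutes leg 3 → 19:29 UTC.
Mumbai is UTC+5:30, so local arrival = 19:29 + 5:30 = 00:59 on May 13.

00:59 on May 13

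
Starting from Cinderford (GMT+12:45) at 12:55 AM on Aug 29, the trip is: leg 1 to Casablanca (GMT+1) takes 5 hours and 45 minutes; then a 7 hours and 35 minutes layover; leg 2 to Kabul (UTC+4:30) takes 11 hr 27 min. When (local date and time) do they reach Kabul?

Convert departure to UTC: 12:55 AM − 12:45 = 12:10 PM UTC on Aug 28.
Add 5 hours 45 minutes leg 1 → 5:55 PM UTC.
Add 7 hours 35 minutes layover in Casablanca → 1:30 AM UTC (Aug 29).
Add 11 hours and 27 minutes leg 2 → 12:57 PM UTC.
Kabul is UTC+4:30, so local arrival = 12:57 PM + 4:30 = 5:27 PM on Aug 29.

5:27 PM on August 29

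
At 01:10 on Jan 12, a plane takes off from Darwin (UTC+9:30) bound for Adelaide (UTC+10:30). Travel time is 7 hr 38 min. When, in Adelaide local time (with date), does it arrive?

09:48 on January 12

Convert departure to UTC: 01:10 − 9:30 = 15:40 UTC on Jan 11.
Add 7 hours and 38 minutes travel time → 23:18 UTC.
Adelaide is UTC+10:30, so local arrival = 23:18 + 10:30 = 09:48 on Jan 12.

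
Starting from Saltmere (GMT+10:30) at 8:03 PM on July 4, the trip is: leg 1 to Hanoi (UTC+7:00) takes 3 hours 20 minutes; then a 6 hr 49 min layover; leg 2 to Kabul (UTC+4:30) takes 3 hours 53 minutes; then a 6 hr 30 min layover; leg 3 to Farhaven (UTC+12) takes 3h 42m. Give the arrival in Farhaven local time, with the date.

9:47 PM on Jul 5

Convert departure to UTC: 8:03 PM − 10:30 = 9:33 AM UTC on Jul 4.
Add 3 hours and 20 minutes leg 1 → 12:53 PM UTC.
Add 6 hours 49 minutes layover in Hanoi → 7:42 PM UTC.
Add 3 hours and 53 minutes leg 2 → 11:35 PM UTC.
Add 6 hours 30 minutes layover in Kabul → 6:05 AM UTC (Jul 5).
Add 3 hours 42 minutes leg 3 → 9:47 AM UTC.
Farhaven is UTC+12:00, so local arrival = 9:47 AM + 12:00 = 9:47 PM on Jul 5.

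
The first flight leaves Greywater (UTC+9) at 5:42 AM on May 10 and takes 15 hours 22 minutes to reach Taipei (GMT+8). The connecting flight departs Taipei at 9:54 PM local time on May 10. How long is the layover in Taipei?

Convert departure to UTC: 5:42 AM − 9:00 = 8:42 PM UTC on May 9.
Add 15 hours 22 minutes flight time → 12:04 PM UTC (May 10).
Taipei is UTC+8:00, so local arrival = 12:04 PM + 8:00 = 8:04 PM on May 10.
Layover = 9:54 PM − 8:04 PM = 1 hour 50 minutes.

1 hour 50 minutes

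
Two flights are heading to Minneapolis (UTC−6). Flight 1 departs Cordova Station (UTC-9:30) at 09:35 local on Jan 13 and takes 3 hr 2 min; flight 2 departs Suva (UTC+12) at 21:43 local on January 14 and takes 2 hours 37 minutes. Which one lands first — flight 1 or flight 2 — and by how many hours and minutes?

the first, by 14 hours 13 minutes

Flight 1 in UTC: 09:35 + 9:30 = 19:05 on Jan 13.
+3 hours and 2 minutes → arrive 22:07 UTC on Jan 13.
Flight 2 in UTC: 21:43 − 12:00 = 09:43 on Jan 14.
+2 hours 37 minutes → arrive 12:20 UTC on Jan 14.
Flight 1 lands earlier by 14 hours 13 minutes.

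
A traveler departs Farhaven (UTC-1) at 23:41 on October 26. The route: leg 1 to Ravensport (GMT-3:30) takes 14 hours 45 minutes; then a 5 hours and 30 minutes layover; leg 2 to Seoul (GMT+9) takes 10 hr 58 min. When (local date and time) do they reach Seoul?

16:54 on October 28

Convert departure to UTC: 23:41 + 1:00 = 00:41 UTC on Oct 27.
Add 14 hours and 45 minutes leg 1 → 15:26 UTC.
Add 5 hours and 30 minutes layover in Ravensport → 20:56 UTC.
Add 10 hours 58 minutes leg 2 → 07:54 UTC (Oct 28).
Seoul is UTC+9:00, so local arrival = 07:54 + 9:00 = 16:54 on Oct 28.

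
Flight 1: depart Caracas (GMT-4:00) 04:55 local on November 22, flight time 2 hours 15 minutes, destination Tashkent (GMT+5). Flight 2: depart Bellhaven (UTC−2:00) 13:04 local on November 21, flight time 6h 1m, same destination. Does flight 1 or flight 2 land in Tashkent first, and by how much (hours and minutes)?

the second, by 14 hours 5 minutes

Flight 1 in UTC: 04:55 + 4:00 = 08:55 on Nov 22.
+2 hours and 15 minutes → arrive 11:10 UTC on Nov 22.
Flight 2 in UTC: 13:04 + 2:00 = 15:04 on Nov 21.
+6 hours and 1 minute → arrive 21:05 UTC on Nov 21.
Flight 2 lands earlier by 14 hours 5 minutes.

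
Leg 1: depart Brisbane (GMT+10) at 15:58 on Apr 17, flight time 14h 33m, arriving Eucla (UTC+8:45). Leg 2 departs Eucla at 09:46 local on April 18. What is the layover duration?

4 hours 30 minutes

Convert departure to UTC: 15:58 − 10:00 = 05:58 UTC on Apr 17.
Add 14 hours and 33 minutes flight time → 20:31 UTC.
Eucla is UTC+8:45, so local arrival = 20:31 + 8:45 = 05:16 on Apr 18.
Layover = 09:46 − 05:16 = 4 hours 30 minutes.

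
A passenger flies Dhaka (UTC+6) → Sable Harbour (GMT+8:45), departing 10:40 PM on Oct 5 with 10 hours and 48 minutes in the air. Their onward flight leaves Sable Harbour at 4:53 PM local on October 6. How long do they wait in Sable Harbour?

Convert departure to UTC: 10:40 PM − 6:00 = 4:40 PM UTC on Oct 5.
Add 10 hours and 48 minutes flight time → 3:28 AM UTC (Oct 6).
Sable Harbour is UTC+8:45, so local arrival = 3:28 AM + 8:45 = 12:13 PM on Oct 6.
Layover = 4:53 PM − 12:13 PM = 4 hours 40 minutes.

4 hours 40 minutes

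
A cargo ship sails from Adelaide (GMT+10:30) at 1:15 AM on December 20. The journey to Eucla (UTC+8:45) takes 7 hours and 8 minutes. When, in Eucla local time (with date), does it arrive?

6:38 AM on December 20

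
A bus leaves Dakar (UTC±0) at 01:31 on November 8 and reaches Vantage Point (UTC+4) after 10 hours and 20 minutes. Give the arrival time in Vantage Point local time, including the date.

Dakar is at UTC+0, so departure is already 01:31 UTC on Nov 8.
Add 10 hours 20 minutes travel time → 11:51 UTC.
Vantage Point is UTC+4:00, so local arrival = 11:51 + 4:00 = 15:51 on Nov 8.

15:51 on November 8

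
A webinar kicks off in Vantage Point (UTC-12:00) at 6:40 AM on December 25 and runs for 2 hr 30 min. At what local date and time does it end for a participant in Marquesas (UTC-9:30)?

11:40 AM on December 25

Convert start to UTC: 6:40 AM + 12:00 = 6:40 PM UTC on Dec 25.
Add 2 hours and 30 minutes duration → 9:10 PM UTC.
Marquesas is UTC−9:30, so local end time = 9:10 PM − 9:30 = 11:40 AM on Dec 25.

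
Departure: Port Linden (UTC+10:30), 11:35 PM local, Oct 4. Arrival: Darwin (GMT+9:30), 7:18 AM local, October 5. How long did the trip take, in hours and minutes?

8 hours 43 minutes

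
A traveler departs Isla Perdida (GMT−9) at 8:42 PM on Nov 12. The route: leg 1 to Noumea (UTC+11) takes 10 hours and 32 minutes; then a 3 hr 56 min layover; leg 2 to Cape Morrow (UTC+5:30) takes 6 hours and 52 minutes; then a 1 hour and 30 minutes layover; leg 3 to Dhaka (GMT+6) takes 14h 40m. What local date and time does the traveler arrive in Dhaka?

Convert departure to UTC: 8:42 PM + 9:00 = 5:42 AM UTC on Nov 13.
Add 10 hours and 32 minutes leg 1 → 4:14 PM UTC.
Add 3 hours and 56 minutes layover in Noumea → 8:10 PM UTC.
Add 6 hours and 52 minutes leg 2 → 3:02 AM UTC (Nov 14).
Add 1 hour 30 minutes layover in Cape Morrow → 4:32 AM UTC.
Add 14 hours 40 minutes leg 3 → 7:12 PM UTC.
Dhaka is UTC+6:00, so local arrival = 7:12 PM + 6:00 = 1:12 AM on Nov 15.

1:12 AM on Nov 15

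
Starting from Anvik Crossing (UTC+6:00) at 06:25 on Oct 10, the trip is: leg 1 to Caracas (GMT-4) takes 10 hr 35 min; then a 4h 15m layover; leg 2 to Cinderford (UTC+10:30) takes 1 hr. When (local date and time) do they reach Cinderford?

Convert departure to UTC: 06:25 − 6:00 = 00:25 UTC on Oct 10.
Add 10 hours 35 minutes leg 1 → 11:00 UTC.
Add 4 hours and 15 minutes layover in Caracas → 15:15 UTC.
Add 1 hour leg 2 → 16:15 UTC.
Cinderford is UTC+10:30, so local arrival = 16:15 + 10:30 = 02:45 on Oct 11.

02:45 on October 11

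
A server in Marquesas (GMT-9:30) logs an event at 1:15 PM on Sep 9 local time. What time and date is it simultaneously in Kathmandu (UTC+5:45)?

4:30 AM on September 10

In UTC: 1:15 PM + 9:30 = 10:45 PM on Sep 9.
Kathmandu is UTC+5:45: 10:45 PM + 5:45 = 4:30 AM on Sep 10.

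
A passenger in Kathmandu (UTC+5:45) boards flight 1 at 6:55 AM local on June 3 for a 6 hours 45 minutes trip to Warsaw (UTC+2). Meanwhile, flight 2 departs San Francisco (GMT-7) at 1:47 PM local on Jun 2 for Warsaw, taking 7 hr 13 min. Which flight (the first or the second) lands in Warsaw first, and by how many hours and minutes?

the second, by 3 hours 55 minutes

Flight 1 in UTC: 6:55 AM − 5:45 = 1:10 AM on Jun 3.
+6 hours 45 minutes → arrive 7:55 AM UTC on Jun 3.
Flight 2 in UTC: 1:47 PM + 7:00 = 8:47 PM on Jun 2.
+7 hours and 13 minutes → arrive 4:00 AM UTC on Jun 3.
Flight 2 lands earlier by 3 hours 55 minutes.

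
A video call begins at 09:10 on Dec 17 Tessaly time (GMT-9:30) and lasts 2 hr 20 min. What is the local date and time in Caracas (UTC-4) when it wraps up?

Convert start to UTC: 09:10 + 9:30 = 18:40 UTC on Dec 17.
Add 2 hours 20 minutes duration → 21:00 UTC.
Caracas is UTC−4:00, so local end time = 21:00 − 4:00 = 17:00 on Dec 17.

17:00 on December 17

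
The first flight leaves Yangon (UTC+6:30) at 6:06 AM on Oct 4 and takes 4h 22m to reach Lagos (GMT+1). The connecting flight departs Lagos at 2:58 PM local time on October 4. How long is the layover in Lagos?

Convert departure to UTC: 6:06 AM − 6:30 = 11:36 PM UTC on Oct 3.
Add 4 hours and 22 minutes flight time → 3:58 AM UTC (Oct 4).
Lagos is UTC+1:00, so local arrival = 3:58 AM + 1:00 = 4:58 AM on Oct 4.
Layover = 2:58 PM − 4:58 AM = 10 hours.

10 hours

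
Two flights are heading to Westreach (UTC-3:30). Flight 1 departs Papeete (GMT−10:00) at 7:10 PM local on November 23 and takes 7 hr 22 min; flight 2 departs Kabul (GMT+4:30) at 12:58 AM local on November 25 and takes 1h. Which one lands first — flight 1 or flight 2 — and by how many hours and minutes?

Flight 1 in UTC: 7:10 PM + 10:00 = 5:10 AM on Nov 24.
+7 hours and 22 minutes → arrive 12:32 PM UTC on Nov 24.
Flight 2 in UTC: 12:58 AM − 4:30 = 8:28 PM on Nov 24.
+1 hour → arrive 9:28 PM UTC on Nov 24.
Flight 1 lands earlier by 8 hours 56 minutes.

the first, by 8 hours 56 minutes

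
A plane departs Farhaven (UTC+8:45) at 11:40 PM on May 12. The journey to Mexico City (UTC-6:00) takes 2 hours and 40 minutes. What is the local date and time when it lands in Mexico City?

11:35 AM on May 12

Mexico City is 14:45 behind Farhaven.
After 2 hours 40 minutes it is 2:20 AM (May 13) in Farhaven.
Shift by the zone difference: 2:20 AM − 14:45 = 11:35 AM on May 12 in Mexico City.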